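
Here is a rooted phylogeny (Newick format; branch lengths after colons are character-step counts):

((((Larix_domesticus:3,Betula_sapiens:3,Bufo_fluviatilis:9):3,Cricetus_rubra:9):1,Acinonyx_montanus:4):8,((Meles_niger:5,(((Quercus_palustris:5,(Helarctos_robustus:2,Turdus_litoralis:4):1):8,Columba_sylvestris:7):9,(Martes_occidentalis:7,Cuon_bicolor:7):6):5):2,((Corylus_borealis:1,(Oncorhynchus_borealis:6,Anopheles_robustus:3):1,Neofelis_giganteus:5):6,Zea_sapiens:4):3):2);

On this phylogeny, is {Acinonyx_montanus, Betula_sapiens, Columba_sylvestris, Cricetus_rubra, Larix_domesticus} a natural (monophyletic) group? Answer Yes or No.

The MRCA of the listed taxa is the root, so the smallest clade containing them is the whole tree.
That clade also contains Anopheles_robustus, Bufo_fluviatilis, Corylus_borealis, Cuon_bicolor, Helarctos_robustus, Martes_occidentalis, Meles_niger, Neofelis_giganteus, Oncorhynchus_borealis, Quercus_palustris, Turdus_litoralis, Zea_sapiens, which are not in the proposed group, so the group is not monophyletic.

No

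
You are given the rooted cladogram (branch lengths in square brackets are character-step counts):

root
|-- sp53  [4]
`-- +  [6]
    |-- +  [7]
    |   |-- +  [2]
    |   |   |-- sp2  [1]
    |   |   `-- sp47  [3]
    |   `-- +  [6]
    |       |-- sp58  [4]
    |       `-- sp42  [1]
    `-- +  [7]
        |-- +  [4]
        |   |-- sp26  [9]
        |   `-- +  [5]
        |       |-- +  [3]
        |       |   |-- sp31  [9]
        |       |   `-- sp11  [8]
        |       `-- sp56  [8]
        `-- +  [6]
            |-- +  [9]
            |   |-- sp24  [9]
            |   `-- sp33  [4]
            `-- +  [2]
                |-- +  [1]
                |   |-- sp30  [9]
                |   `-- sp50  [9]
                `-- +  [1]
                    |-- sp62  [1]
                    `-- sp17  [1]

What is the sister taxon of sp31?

sp31 attaches to the tree at the node subtending (sp31,sp11).
The other lineage descending from that same node — the sister group — is the single tip sp11.

sp11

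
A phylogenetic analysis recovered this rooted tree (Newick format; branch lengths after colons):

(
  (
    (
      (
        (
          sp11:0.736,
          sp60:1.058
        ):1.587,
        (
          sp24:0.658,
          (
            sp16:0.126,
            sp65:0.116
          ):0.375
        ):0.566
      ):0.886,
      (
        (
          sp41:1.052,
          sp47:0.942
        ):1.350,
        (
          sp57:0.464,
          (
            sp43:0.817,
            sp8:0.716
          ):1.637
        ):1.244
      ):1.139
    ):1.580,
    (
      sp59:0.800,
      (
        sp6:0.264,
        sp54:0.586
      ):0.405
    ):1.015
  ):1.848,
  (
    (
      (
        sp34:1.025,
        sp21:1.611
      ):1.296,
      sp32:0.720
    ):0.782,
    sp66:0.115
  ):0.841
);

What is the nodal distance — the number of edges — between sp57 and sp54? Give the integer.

The MRCA of sp57 and sp54 is the node subtending ((((sp11,sp60),(sp24,(sp16,sp65))),((sp41,sp47),(sp57,(sp43,sp8)))),(sp59,(sp6,sp54))).
From sp57 up to that node: 4 branches. From sp54 up to the same node: 3 branches. Total: 4 + 3 = 7.

7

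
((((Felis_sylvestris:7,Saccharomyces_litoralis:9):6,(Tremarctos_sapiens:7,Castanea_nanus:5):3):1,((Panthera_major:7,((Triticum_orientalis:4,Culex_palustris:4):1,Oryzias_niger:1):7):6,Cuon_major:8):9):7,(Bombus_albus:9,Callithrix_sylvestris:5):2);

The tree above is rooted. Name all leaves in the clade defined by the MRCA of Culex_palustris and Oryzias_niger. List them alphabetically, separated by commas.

Culex_palustris, Oryzias_niger, Triticum_orientalis

Tracing Culex_palustris: it sits inside (Triticum_orientalis,Culex_palustris).
Tracing Oryzias_niger: it sits inside ((Triticum_orientalis,Culex_palustris),Oryzias_niger).
The smallest clade enclosing both is ((Triticum_orientalis,Culex_palustris),Oryzias_niger); the answer is its 3 terminal taxa in alphabetical order.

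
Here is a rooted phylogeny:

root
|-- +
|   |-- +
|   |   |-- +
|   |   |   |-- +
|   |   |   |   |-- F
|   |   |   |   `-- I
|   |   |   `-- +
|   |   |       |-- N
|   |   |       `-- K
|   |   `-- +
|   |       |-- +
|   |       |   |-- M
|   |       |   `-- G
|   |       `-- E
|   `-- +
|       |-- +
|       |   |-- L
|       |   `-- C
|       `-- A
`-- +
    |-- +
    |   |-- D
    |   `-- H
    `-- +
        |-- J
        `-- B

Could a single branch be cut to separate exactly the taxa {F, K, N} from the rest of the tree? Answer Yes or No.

No

The MRCA of the listed taxa subtends ((F,I),(N,K)).
That clade also contains I, which is not in the proposed group, so the group is not monophyletic.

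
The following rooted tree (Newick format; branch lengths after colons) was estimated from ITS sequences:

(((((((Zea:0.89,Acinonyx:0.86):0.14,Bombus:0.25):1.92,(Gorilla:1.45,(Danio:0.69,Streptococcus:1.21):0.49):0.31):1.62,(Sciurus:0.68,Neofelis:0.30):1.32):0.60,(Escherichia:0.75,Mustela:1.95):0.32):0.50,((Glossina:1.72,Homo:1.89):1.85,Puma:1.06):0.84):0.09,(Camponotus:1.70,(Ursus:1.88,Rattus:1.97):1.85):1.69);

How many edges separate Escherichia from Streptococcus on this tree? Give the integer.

The MRCA of Escherichia and Streptococcus is the node subtending (((((Zea,Acinonyx),Bombus),(Gorilla,(Danio,Streptococcus))),(Sciurus,Neofelis)),(Escherichia,Mustela)).
From Escherichia up to that node: 2 branches. From Streptococcus up to the same node: 5 branches. Total: 2 + 5 = 7.

7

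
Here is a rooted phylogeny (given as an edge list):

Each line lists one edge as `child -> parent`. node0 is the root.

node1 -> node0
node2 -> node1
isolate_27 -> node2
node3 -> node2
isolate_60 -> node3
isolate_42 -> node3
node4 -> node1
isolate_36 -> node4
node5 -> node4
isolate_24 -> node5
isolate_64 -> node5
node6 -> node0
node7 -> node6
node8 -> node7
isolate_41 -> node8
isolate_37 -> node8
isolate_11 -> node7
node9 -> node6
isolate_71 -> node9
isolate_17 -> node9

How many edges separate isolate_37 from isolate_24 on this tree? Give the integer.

The MRCA of isolate_37 and isolate_24 is the root of the tree.
From isolate_37 up to that node: 4 branches. From isolate_24 up to the same node: 4 branches. Total: 4 + 4 = 8.

8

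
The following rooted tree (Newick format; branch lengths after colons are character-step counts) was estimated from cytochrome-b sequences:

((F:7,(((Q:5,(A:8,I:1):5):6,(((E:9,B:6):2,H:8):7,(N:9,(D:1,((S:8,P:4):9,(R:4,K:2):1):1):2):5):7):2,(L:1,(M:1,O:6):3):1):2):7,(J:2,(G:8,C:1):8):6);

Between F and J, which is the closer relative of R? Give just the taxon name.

F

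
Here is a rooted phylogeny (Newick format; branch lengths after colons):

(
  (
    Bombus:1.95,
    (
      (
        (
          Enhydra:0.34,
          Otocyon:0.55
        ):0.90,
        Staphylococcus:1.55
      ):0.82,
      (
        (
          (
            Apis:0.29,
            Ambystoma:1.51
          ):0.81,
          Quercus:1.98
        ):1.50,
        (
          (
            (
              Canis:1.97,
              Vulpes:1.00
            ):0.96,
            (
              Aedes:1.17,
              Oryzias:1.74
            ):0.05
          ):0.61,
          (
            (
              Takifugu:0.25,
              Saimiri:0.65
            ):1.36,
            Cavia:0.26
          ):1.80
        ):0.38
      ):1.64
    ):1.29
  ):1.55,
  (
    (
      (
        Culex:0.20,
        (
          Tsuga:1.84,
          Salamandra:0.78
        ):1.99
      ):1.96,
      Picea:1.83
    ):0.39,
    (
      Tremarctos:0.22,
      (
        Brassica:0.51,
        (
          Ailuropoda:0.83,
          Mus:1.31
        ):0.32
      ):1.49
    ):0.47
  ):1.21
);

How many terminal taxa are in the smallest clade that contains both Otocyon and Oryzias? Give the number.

The MRCA of Otocyon and Oryzias is the node subtending (((Enhydra,Otocyon),Staphylococcus),(((Apis,Ambystoma),Quercus),(((Canis,Vulpes),(Aedes,Oryzias)),((Takifugu,Saimiri),Cavia)))).
That clade contains 13 terminal taxa: Aedes, Ambystoma, Apis, Canis, Cavia, Enhydra, Oryzias, Otocyon, Quercus, Saimiri, Staphylococcus, Takifugu, Vulpes.

13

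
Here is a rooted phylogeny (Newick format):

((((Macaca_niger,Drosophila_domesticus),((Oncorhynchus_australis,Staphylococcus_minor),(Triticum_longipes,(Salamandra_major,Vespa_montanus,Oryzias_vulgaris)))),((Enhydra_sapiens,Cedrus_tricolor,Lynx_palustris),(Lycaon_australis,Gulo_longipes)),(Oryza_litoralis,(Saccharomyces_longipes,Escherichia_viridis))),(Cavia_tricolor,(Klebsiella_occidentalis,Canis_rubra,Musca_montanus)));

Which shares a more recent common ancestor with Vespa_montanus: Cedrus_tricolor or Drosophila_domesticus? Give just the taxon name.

The MRCA of Vespa_montanus and Drosophila_domesticus subtends ((Macaca_niger,Drosophila_domesticus),((Oncorhynchus_australis,Staphylococcus_minor),(Triticum_longipes,(Salamandra_major,Vespa_montanus,Oryzias_vulgaris)))) (8 taxa).
The MRCA of Vespa_montanus and Cedrus_tricolor subtends (((Macaca_niger,Drosophila_domesticus),((Oncorhynchus_australis,Staphylococcus_minor),(Triticum_longipes,(Salamandra_major,Vespa_montanus,Oryzias_vulgaris)))),((Enhydra_sapiens,Cedrus_tricolor,Lynx_palustris),(Lycaon_australis,Gulo_longipes)),(Oryza_litoralis,(Saccharomyces_longipes,Escherichia_viridis))) (16 taxa).
The first is nested inside the second, so Vespa_montanus shares a more recent common ancestor with Drosophila_domesticus.

Drosophila_domesticus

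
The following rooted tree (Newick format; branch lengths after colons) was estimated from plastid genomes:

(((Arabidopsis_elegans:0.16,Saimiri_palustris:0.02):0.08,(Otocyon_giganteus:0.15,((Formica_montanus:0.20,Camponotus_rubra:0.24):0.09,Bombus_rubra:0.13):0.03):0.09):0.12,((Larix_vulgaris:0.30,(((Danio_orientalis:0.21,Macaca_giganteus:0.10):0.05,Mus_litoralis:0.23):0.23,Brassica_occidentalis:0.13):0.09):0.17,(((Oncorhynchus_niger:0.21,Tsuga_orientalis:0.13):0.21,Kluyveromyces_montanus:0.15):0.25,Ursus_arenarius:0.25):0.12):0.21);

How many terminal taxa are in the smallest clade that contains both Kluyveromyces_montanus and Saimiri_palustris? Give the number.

The MRCA of Kluyveromyces_montanus and Saimiri_palustris is the root, so the clade is the entire tree.
That clade contains 15 terminal taxa: Arabidopsis_elegans, Bombus_rubra, Brassica_occidentalis, Camponotus_rubra, Danio_orientalis, Formica_montanus, Kluyveromyces_montanus, Larix_vulgaris, Macaca_giganteus, Mus_litoralis, Oncorhynchus_niger, Otocyon_giganteus, Saimiri_palustris, Tsuga_orientalis, Ursus_arenarius.

15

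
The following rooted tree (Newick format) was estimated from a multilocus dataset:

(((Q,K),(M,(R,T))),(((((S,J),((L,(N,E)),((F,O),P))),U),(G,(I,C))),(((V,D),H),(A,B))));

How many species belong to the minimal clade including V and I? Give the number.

The MRCA of V and I is the node subtending (((((S,J),((L,(N,E)),((F,O),P))),U),(G,(I,C))),(((V,D),H),(A,B))).
That clade contains 17 terminal taxa: A, B, C, D, E, F, G, H, I, J, L, N, O, P, S, U, V.

17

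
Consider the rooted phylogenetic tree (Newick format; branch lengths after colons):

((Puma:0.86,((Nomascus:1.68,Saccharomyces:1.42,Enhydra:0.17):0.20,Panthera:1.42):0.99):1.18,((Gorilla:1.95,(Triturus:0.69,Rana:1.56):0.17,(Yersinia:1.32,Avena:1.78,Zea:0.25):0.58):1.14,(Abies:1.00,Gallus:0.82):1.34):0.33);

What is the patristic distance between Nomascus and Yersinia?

7.42

The path runs Nomascus → … → MRCA → … → Yersinia; the MRCA is the root of the tree.
Branch lengths along that path: 1.68 + 0.20 + 0.99 + 1.18 + 0.33 + 1.14 + 0.58 + 1.32 = 7.42.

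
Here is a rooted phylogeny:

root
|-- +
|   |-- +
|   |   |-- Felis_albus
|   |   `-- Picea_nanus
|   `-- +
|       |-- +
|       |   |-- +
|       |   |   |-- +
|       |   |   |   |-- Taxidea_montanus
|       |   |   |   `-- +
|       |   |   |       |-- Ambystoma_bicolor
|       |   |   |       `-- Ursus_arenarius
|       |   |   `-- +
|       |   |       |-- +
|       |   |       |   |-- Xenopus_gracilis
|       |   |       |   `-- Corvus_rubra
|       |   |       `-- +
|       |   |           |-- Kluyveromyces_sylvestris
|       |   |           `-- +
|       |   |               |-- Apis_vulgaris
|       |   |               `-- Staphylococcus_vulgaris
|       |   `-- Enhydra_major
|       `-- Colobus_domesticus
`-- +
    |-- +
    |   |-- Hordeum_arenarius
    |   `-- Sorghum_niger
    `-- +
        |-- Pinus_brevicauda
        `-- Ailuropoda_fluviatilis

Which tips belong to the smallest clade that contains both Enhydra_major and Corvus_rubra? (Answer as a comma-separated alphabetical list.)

Tracing Enhydra_major: it sits inside (((Taxidea_montanus,(Ambystoma_bicolor,Ursus_arenarius)),((Xenopus_gracilis,Corvus_rubra),(Kluyveromyces_sylvestris,(Apis_vulgaris,Staphylococcus_vulgaris)))),Enhydra_major).
Tracing Corvus_rubra: it sits inside (Xenopus_gracilis,Corvus_rubra).
The smallest clade enclosing both is (((Taxidea_montanus,(Ambystoma_bicolor,Ursus_arenarius)),((Xenopus_gracilis,Corvus_rubra),(Kluyveromyces_sylvestris,(Apis_vulgaris,Staphylococcus_vulgaris)))),Enhydra_major); the answer is its 9 terminal taxa in alphabetical order.

Ambystoma_bicolor, Apis_vulgaris, Corvus_rubra, Enhydra_major, Kluyveromyces_sylvestris, Staphylococcus_vulgaris, Taxidea_montanus, Ursus_arenarius, Xenopus_gracilis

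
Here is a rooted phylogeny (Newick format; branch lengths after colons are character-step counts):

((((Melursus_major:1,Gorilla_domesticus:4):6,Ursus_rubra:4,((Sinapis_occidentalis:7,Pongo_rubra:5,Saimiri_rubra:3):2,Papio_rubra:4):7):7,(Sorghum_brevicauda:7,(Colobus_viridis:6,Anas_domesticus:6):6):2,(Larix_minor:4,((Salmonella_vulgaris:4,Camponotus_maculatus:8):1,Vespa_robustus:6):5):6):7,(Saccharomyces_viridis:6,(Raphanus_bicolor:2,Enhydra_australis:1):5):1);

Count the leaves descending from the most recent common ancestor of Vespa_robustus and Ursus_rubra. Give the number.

14

The MRCA of Vespa_robustus and Ursus_rubra is the node subtending (((Melursus_major,Gorilla_domesticus),Ursus_rubra,((Sinapis_occidentalis,Pongo_rubra,Saimiri_rubra),Papio_rubra)),(Sorghum_brevicauda,(Colobus_viridis,Anas_domesticus)),(Larix_minor,((Salmonella_vulgaris,Camponotus_maculatus),Vespa_robustus))).
That clade contains 14 terminal taxa: Anas_domesticus, Camponotus_maculatus, Colobus_viridis, Gorilla_domesticus, Larix_minor, Melursus_major, Papio_rubra, Pongo_rubra, Saimiri_rubra, Salmonella_vulgaris, Sinapis_occidentalis, Sorghum_brevicauda, Ursus_rubra, Vespa_robustus.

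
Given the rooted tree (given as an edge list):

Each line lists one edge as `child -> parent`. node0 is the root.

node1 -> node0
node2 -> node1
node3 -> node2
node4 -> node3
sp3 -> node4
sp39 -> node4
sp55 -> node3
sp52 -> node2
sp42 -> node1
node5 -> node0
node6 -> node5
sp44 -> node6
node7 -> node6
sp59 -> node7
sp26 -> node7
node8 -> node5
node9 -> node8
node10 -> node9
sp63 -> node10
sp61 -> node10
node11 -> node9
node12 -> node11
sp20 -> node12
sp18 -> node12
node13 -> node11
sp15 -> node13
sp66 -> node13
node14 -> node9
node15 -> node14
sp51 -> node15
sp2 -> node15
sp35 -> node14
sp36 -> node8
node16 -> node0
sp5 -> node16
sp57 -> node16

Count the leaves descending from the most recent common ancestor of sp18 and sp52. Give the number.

20

The MRCA of sp18 and sp52 is the root, so the clade is the entire tree.
That clade contains 20 terminal taxa: sp15, sp18, sp2, sp20, sp26, sp3, sp35, sp36, sp39, sp42, sp44, sp5, sp51, sp52, sp55, sp57, sp59, sp61, sp63, sp66.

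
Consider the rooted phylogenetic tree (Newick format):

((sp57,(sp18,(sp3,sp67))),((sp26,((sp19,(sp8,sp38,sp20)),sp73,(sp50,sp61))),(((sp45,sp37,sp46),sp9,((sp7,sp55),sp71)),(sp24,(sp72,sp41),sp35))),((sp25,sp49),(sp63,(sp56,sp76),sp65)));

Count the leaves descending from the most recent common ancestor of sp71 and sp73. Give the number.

19

The MRCA of sp71 and sp73 is the node subtending ((sp26,((sp19,(sp8,sp38,sp20)),sp73,(sp50,sp61))),(((sp45,sp37,sp46),sp9,((sp7,sp55),sp71)),(sp24,(sp72,sp41),sp35))).
That clade contains 19 terminal taxa: sp19, sp20, sp24, sp26, sp35, sp37, sp38, sp41, sp45, sp46, sp50, sp55, sp61, sp7, sp71, sp72, sp73, sp8, sp9.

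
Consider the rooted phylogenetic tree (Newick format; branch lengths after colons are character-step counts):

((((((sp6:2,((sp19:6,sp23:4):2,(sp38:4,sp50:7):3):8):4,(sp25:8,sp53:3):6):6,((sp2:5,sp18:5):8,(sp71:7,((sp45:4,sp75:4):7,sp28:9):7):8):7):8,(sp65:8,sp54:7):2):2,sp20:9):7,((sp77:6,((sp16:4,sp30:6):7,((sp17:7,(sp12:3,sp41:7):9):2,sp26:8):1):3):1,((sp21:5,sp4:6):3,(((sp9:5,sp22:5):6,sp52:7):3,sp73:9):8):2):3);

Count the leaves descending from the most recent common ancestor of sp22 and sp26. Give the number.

The MRCA of sp22 and sp26 is the node subtending ((sp77,((sp16,sp30),((sp17,(sp12,sp41)),sp26))),((sp21,sp4),(((sp9,sp22),sp52),sp73))).
That clade contains 13 terminal taxa: sp12, sp16, sp17, sp21, sp22, sp26, sp30, sp4, sp41, sp52, sp73, sp77, sp9.

13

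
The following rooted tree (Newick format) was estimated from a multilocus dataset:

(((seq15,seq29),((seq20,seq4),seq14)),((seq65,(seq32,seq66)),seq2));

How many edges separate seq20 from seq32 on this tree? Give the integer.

8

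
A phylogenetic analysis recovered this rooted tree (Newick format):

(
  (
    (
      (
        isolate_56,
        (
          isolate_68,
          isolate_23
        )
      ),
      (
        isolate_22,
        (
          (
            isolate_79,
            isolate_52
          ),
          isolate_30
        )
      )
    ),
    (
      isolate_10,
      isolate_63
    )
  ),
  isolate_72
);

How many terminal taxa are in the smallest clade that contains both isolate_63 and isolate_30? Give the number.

The MRCA of isolate_63 and isolate_30 is the node subtending (((isolate_56,(isolate_68,isolate_23)),(isolate_22,((isolate_79,isolate_52),isolate_30))),(isolate_10,isolate_63)).
That clade contains 9 terminal taxa: isolate_10, isolate_22, isolate_23, isolate_30, isolate_52, isolate_56, isolate_63, isolate_68, isolate_79.

9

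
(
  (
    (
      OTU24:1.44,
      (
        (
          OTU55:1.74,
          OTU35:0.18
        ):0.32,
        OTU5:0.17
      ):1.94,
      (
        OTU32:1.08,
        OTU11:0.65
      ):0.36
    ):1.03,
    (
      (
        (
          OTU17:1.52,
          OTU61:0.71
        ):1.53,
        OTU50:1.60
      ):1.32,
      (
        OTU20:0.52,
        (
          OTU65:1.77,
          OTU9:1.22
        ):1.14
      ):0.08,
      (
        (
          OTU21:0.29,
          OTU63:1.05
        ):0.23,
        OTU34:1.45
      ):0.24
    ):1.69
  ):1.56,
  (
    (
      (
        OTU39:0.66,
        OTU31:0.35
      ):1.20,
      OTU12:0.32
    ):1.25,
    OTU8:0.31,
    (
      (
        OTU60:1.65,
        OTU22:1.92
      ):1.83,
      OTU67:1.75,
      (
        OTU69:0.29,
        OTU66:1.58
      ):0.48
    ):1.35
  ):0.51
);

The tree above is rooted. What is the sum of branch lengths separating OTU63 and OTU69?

The path runs OTU63 → … → MRCA → … → OTU69; the MRCA is the root of the tree.
Branch lengths along that path: 1.05 + 0.23 + 0.24 + 1.69 + 1.56 + 0.51 + 1.35 + 0.48 + 0.29 = 7.40.

7.40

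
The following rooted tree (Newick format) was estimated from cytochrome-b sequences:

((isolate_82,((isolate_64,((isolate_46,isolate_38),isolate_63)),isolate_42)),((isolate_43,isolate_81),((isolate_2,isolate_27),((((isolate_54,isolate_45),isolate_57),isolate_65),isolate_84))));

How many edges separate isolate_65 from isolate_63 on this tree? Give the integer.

10

The MRCA of isolate_65 and isolate_63 is the root of the tree.
From isolate_65 up to that node: 5 branches. From isolate_63 up to the same node: 5 branches. Total: 5 + 5 = 10.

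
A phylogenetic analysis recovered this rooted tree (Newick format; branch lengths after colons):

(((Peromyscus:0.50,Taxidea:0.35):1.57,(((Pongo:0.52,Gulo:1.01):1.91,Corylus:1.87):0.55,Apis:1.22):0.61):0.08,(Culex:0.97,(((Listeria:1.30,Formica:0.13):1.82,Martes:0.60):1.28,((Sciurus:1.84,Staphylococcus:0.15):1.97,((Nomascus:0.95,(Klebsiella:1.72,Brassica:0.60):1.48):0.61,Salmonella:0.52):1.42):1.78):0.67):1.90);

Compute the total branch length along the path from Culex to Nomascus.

6.40

The path runs Culex → … → MRCA → … → Nomascus; the MRCA is the node subtending (Culex,(((Listeria,Formica),Martes),((Sciurus,Staphylococcus),((Nomascus,(Klebsiella,Brassica)),Salmonella)))).
Branch lengths along that path: 0.97 + 0.67 + 1.78 + 1.42 + 0.61 + 0.95 = 6.40.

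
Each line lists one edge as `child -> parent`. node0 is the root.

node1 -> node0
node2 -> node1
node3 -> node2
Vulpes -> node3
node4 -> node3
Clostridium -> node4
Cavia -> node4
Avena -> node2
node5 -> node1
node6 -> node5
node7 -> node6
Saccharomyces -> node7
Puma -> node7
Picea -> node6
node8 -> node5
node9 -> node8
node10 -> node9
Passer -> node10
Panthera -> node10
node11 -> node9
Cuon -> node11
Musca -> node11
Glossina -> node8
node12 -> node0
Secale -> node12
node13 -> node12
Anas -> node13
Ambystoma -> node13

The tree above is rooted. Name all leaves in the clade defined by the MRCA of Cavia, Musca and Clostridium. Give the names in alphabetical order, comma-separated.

Avena, Cavia, Clostridium, Cuon, Glossina, Musca, Panthera, Passer, Picea, Puma, Saccharomyces, Vulpes

Tracing Cavia: it sits inside (Clostridium,Cavia).
Tracing Musca: it sits inside (Cuon,Musca).
Tracing Clostridium: it sits inside (Clostridium,Cavia).
The smallest clade enclosing all 3 is (((Vulpes,(Clostridium,Cavia)),Avena),(((Saccharomyces,Puma),Picea),(((Passer,Panthera),(Cuon,Musca)),Glossina))); the answer is its 12 terminal taxa in alphabetical order.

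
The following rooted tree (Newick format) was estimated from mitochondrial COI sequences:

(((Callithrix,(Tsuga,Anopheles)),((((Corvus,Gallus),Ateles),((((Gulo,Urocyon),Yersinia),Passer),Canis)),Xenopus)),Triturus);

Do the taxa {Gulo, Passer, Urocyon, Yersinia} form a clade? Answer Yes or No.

The most recent common ancestor of these taxa subtends (((Gulo,Urocyon),Yersinia),Passer).
That clade has exactly 4 tips — every listed taxon and nothing else — so the group is monophyletic.

Yes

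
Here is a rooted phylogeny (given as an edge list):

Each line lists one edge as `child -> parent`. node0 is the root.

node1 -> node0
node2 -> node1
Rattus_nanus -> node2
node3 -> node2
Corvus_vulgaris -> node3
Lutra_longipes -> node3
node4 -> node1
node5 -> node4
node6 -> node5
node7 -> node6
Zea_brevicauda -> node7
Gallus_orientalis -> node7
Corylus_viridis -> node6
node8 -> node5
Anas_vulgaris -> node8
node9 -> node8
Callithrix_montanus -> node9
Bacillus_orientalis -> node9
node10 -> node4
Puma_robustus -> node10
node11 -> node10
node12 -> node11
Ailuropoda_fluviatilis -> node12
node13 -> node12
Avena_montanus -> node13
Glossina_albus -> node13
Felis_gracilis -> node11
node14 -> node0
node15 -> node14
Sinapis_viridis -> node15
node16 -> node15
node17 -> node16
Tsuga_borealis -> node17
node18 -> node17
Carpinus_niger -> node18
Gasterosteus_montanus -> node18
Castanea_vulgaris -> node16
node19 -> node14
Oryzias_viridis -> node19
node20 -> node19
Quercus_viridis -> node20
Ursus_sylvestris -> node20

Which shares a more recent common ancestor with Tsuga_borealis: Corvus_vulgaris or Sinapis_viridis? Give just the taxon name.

The MRCA of Tsuga_borealis and Sinapis_viridis subtends (Sinapis_viridis,((Tsuga_borealis,(Carpinus_niger,Gasterosteus_montanus)),Castanea_vulgaris)) (5 taxa).
The MRCA of Tsuga_borealis and Corvus_vulgaris is the root, subtending the entire tree (22 taxa).
The first is nested inside the second, so Tsuga_borealis shares a more recent common ancestor with Sinapis_viridis.

Sinapis_viridis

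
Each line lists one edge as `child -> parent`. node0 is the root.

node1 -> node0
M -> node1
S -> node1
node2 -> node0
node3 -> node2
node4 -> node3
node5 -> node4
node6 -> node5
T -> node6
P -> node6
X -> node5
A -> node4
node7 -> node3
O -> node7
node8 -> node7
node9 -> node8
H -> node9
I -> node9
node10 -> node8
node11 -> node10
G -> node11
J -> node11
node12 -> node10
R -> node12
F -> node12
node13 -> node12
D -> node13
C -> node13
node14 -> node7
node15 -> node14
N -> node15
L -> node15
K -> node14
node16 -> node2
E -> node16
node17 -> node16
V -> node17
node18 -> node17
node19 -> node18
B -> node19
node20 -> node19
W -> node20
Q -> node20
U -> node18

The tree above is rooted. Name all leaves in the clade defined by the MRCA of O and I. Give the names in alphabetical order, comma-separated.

C, D, F, G, H, I, J, K, L, N, O, R

Tracing O: it sits inside (O,((H,I),((G,J),(R,F,(D,C)))),((N,L),K)).
Tracing I: it sits inside (H,I).
The smallest clade enclosing both is (O,((H,I),((G,J),(R,F,(D,C)))),((N,L),K)); the answer is its 12 terminal taxa in alphabetical order.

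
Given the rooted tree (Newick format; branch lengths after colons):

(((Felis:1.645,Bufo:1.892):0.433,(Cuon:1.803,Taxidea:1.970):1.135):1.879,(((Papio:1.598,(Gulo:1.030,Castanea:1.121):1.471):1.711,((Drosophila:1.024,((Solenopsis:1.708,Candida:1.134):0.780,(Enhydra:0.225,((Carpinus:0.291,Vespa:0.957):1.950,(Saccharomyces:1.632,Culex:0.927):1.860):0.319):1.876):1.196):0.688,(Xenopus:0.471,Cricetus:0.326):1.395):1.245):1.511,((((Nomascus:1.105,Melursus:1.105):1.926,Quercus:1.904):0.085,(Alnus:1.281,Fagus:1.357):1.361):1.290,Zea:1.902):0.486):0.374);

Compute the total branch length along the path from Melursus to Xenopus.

9.514

The path runs Melursus → … → MRCA → … → Xenopus; the MRCA is the node subtending (((Papio,(Gulo,Castanea)),((Drosophila,((Solenopsis,Candida),(Enhydra,((Carpinus,Vespa),(Saccharomyces,Culex))))),(Xenopus,Cricetus))),((((Nomascus,Melursus),Quercus),(Alnus,Fagus)),Zea)).
Branch lengths along that path: 1.105 + 1.926 + 0.085 + 1.290 + 0.486 + 1.511 + 1.245 + 1.395 + 0.471 = 9.514.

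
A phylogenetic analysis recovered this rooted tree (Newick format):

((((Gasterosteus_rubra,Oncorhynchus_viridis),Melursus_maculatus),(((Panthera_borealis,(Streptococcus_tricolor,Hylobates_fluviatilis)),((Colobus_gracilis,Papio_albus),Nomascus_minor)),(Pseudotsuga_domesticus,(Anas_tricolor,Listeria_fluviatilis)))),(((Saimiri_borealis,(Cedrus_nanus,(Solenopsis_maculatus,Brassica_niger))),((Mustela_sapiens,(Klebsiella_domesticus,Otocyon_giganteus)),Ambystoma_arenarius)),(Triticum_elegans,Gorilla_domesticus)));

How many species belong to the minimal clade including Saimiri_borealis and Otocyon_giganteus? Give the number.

8

The MRCA of Saimiri_borealis and Otocyon_giganteus is the node subtending ((Saimiri_borealis,(Cedrus_nanus,(Solenopsis_maculatus,Brassica_niger))),((Mustela_sapiens,(Klebsiella_domesticus,Otocyon_giganteus)),Ambystoma_arenarius)).
That clade contains 8 terminal taxa: Ambystoma_arenarius, Brassica_niger, Cedrus_nanus, Klebsiella_domesticus, Mustela_sapiens, Otocyon_giganteus, Saimiri_borealis, Solenopsis_maculatus.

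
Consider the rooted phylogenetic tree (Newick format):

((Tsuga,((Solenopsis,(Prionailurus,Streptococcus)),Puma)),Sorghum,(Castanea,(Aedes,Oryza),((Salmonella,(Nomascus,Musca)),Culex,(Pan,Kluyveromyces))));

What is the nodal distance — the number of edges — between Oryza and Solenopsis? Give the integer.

7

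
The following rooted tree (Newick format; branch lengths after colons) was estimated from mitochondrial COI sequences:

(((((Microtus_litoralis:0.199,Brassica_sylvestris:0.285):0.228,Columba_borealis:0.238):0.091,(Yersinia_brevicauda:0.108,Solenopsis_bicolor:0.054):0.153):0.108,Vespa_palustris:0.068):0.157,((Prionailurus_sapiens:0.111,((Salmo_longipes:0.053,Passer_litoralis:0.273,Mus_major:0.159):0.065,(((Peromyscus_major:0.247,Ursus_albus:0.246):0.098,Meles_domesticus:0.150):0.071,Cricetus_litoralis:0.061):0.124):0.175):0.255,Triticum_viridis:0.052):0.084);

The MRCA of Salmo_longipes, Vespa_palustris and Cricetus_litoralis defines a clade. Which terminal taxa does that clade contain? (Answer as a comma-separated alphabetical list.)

Brassica_sylvestris, Columba_borealis, Cricetus_litoralis, Meles_domesticus, Microtus_litoralis, Mus_major, Passer_litoralis, Peromyscus_major, Prionailurus_sapiens, Salmo_longipes, Solenopsis_bicolor, Triticum_viridis, Ursus_albus, Vespa_palustris, Yersinia_brevicauda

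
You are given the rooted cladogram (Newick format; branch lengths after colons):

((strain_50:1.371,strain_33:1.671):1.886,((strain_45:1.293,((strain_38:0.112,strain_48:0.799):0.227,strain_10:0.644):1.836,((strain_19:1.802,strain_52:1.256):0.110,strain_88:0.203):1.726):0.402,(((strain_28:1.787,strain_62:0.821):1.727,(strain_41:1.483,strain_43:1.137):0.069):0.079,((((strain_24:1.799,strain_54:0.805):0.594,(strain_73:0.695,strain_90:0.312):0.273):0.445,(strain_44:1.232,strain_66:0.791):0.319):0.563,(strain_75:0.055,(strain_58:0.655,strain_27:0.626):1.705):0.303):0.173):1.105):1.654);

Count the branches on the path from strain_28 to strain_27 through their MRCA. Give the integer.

7

The MRCA of strain_28 and strain_27 is the node subtending (((strain_28,strain_62),(strain_41,strain_43)),((((strain_24,strain_54),(strain_73,strain_90)),(strain_44,strain_66)),(strain_75,(strain_58,strain_27)))).
From strain_28 up to that node: 3 branches. From strain_27 up to the same node: 4 branches. Total: 3 + 4 = 7.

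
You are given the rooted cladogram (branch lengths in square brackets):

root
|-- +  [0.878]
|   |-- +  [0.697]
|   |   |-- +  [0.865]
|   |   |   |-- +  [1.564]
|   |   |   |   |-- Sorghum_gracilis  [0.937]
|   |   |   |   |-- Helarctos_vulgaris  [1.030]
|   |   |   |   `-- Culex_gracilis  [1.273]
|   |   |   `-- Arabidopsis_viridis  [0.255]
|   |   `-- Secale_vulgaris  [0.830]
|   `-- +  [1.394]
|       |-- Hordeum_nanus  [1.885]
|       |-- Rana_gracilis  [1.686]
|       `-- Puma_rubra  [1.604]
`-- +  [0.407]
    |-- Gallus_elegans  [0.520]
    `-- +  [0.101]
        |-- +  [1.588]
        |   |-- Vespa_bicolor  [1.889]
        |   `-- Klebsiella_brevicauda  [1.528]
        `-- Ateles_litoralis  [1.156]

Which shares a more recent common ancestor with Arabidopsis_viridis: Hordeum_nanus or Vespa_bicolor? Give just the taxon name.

Hordeum_nanus

The MRCA of Arabidopsis_viridis and Hordeum_nanus subtends ((((Sorghum_gracilis,Helarctos_vulgaris,Culex_gracilis),Arabidopsis_viridis),Secale_vulgaris),(Hordeum_nanus,Rana_gracilis,Puma_rubra)) (8 taxa).
The MRCA of Arabidopsis_viridis and Vespa_bicolor is the root, subtending the entire tree (12 taxa).
The first is nested inside the second, so Arabidopsis_viridis shares a more recent common ancestor with Hordeum_nanus.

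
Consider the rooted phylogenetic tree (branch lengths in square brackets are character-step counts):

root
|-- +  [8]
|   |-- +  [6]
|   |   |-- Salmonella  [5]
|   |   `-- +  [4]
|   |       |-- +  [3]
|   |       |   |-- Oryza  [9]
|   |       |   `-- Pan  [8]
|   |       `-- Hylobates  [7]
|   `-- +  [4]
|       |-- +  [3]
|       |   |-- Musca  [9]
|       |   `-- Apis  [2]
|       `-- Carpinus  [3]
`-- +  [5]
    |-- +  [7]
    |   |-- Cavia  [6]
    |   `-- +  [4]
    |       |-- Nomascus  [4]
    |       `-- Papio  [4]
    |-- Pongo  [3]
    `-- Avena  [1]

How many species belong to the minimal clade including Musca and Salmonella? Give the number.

The MRCA of Musca and Salmonella is the node subtending ((Salmonella,((Oryza,Pan),Hylobates)),((Musca,Apis),Carpinus)).
That clade contains 7 terminal taxa: Apis, Carpinus, Hylobates, Musca, Oryza, Pan, Salmonella.

7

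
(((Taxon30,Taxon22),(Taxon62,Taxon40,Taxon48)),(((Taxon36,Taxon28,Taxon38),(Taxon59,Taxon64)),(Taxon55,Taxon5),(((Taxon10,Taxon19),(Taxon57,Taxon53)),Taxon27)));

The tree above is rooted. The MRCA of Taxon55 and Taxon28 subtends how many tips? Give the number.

The MRCA of Taxon55 and Taxon28 is the node subtending (((Taxon36,Taxon28,Taxon38),(Taxon59,Taxon64)),(Taxon55,Taxon5),(((Taxon10,Taxon19),(Taxon57,Taxon53)),Taxon27)).
That clade contains 12 terminal taxa: Taxon10, Taxon19, Taxon27, Taxon28, Taxon36, Taxon38, Taxon5, Taxon53, Taxon55, Taxon57, Taxon59, Taxon64.

12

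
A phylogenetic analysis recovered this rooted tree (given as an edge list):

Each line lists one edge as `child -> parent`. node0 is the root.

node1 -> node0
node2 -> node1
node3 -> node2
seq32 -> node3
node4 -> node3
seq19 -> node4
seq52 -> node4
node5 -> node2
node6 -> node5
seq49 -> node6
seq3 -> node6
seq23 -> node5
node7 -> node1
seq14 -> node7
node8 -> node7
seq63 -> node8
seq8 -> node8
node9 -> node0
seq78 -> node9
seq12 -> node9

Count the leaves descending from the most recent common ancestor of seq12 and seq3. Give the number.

11

The MRCA of seq12 and seq3 is the root, so the clade is the entire tree.
That clade contains 11 terminal taxa: seq12, seq14, seq19, seq23, seq3, seq32, seq49, seq52, seq63, seq78, seq8.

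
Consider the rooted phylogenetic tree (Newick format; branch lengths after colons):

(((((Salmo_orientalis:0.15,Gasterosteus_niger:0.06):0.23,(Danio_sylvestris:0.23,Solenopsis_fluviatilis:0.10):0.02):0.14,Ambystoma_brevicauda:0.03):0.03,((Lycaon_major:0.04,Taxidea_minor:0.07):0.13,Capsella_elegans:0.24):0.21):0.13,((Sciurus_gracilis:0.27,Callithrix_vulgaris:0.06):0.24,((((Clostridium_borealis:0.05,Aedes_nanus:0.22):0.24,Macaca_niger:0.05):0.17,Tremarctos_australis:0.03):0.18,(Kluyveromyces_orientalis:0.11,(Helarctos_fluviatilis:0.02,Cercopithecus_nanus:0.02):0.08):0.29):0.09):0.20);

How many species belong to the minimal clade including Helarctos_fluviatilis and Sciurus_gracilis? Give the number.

The MRCA of Helarctos_fluviatilis and Sciurus_gracilis is the node subtending ((Sciurus_gracilis,Callithrix_vulgaris),((((Clostridium_borealis,Aedes_nanus),Macaca_niger),Tremarctos_australis),(Kluyveromyces_orientalis,(Helarctos_fluviatilis,Cercopithecus_nanus)))).
That clade contains 9 terminal taxa: Aedes_nanus, Callithrix_vulgaris, Cercopithecus_nanus, Clostridium_borealis, Helarctos_fluviatilis, Kluyveromyces_orientalis, Macaca_niger, Sciurus_gracilis, Tremarctos_australis.

9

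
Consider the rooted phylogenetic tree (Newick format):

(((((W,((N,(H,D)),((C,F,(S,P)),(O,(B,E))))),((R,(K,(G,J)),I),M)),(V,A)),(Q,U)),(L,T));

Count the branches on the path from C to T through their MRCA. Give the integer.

The MRCA of C and T is the root of the tree.
From C up to that node: 8 branches. From T up to the same node: 2 branches. Total: 8 + 2 = 10.

10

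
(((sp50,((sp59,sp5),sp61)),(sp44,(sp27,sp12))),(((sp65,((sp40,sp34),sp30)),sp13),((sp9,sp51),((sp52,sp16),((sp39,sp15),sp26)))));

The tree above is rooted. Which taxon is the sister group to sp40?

sp40 attaches to the tree at the node subtending (sp40,sp34).
The other lineage descending from that same node — the sister group — is the single tip sp34.

sp34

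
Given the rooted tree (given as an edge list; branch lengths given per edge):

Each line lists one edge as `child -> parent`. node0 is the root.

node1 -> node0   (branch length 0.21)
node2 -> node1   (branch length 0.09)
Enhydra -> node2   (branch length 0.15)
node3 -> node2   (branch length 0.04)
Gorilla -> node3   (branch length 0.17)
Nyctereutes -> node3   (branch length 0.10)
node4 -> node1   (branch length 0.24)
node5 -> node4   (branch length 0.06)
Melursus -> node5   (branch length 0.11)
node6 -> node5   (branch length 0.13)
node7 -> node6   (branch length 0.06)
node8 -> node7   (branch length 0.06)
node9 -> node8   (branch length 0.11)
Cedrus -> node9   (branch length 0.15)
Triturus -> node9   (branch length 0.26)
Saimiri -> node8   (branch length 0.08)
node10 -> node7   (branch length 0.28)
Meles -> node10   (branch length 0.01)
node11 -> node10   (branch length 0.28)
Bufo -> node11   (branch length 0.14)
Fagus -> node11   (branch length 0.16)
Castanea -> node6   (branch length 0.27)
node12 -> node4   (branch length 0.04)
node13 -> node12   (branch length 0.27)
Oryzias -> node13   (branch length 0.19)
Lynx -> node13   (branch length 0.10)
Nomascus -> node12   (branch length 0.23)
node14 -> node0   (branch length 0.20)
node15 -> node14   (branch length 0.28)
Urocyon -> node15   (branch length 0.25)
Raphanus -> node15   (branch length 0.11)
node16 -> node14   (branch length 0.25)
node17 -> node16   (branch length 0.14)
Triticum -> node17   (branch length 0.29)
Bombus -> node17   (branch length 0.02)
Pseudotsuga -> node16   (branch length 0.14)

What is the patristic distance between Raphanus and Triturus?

1.72

The path runs Raphanus → … → MRCA → … → Triturus; the MRCA is the root of the tree.
Branch lengths along that path: 0.11 + 0.28 + 0.20 + 0.21 + 0.24 + 0.06 + 0.13 + 0.06 + 0.06 + 0.11 + 0.26 = 1.72.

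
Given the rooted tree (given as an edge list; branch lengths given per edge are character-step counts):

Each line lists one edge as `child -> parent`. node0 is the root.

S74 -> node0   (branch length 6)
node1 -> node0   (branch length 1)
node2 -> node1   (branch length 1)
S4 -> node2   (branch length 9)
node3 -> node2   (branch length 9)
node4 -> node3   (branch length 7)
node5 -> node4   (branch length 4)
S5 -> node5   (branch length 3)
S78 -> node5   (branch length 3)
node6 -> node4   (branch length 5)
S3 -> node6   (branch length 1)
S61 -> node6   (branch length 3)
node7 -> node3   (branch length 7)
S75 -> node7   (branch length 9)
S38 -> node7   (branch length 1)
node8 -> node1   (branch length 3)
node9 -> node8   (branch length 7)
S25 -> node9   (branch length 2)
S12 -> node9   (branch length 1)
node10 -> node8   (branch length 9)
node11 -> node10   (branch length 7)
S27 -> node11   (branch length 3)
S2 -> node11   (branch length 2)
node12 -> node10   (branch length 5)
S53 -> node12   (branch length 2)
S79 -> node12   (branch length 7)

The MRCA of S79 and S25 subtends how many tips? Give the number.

6

The MRCA of S79 and S25 is the node subtending ((S25,S12),((S27,S2),(S53,S79))).
That clade contains 6 terminal taxa: S12, S2, S25, S27, S53, S79.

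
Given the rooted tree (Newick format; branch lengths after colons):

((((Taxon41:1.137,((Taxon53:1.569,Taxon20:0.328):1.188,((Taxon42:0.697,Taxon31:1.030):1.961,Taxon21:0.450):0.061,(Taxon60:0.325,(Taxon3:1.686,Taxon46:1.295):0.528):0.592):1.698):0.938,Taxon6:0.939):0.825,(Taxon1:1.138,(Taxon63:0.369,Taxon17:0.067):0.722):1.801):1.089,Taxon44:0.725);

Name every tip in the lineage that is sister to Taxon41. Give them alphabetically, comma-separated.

Taxon41 attaches to the tree at the node subtending (Taxon41,((Taxon53,Taxon20),((Taxon42,Taxon31),Taxon21),(Taxon60,(Taxon3,Taxon46)))).
The other lineage descending from that same node — the sister group — is ((Taxon53,Taxon20),((Taxon42,Taxon31),Taxon21),(Taxon60,(Taxon3,Taxon46))); its 8 tips in alphabetical order are the answer.

Taxon20, Taxon21, Taxon3, Taxon31, Taxon42, Taxon46, Taxon53, Taxon60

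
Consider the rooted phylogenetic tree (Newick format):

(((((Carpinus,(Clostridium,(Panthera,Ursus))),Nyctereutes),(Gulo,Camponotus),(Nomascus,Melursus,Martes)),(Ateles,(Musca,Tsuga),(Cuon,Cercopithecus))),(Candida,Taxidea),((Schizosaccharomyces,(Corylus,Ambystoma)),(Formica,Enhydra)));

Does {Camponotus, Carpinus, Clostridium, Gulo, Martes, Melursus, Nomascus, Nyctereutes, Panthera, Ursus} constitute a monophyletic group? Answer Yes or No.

Yes

The most recent common ancestor of these taxa subtends (((Carpinus,(Clostridium,(Panthera,Ursus))),Nyctereutes),(Gulo,Camponotus),(Nomascus,Melursus,Martes)).
That clade has exactly 10 tips — every listed taxon and nothing else — so the group is monophyletic.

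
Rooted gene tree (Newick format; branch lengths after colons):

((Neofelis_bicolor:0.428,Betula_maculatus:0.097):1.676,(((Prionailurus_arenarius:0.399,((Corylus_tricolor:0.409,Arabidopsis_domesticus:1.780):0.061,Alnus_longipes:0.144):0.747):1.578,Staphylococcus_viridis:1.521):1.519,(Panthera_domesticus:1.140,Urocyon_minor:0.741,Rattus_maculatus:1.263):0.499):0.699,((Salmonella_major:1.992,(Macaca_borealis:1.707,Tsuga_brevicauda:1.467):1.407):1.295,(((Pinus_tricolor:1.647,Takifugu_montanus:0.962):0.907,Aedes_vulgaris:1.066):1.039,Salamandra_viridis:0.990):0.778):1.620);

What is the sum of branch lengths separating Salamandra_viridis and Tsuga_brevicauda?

5.937

The path runs Salamandra_viridis → … → MRCA → … → Tsuga_brevicauda; the MRCA is the node subtending ((Salmonella_major,(Macaca_borealis,Tsuga_brevicauda)),(((Pinus_tricolor,Takifugu_montanus),Aedes_vulgaris),Salamandra_viridis)).
Branch lengths along that path: 0.990 + 0.778 + 1.295 + 1.407 + 1.467 = 5.937.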